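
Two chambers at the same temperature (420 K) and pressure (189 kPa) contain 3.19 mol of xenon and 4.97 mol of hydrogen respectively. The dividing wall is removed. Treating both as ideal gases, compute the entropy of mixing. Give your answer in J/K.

Mole fractions: x_A = 3.19/8.16 = 0.391, x_B = 0.609.
ΔS_mix = −R(n_A ln x_A + n_B ln x_B) = −8.314 × (3.19 ln 0.391 + 4.97 ln 0.609) = 45.4 J/K.

ΔS_mix = 45.4 J/K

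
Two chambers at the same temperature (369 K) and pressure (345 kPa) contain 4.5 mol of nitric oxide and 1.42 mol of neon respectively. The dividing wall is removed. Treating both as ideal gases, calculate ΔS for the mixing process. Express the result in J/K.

ΔS_mix = 27.1 J/K

Mole fractions: x_A = 4.5/5.92 = 0.76, x_B = 0.24.
ΔS_mix = −R(n_A ln x_A + n_B ln x_B) = −8.314 × (4.5 ln 0.76 + 1.42 ln 0.24) = 27.1 J/K.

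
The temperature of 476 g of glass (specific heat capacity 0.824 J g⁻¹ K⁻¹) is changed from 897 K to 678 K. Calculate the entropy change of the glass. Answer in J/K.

ΔS = ∫dQ_rev/T = m c ln(T₂/T₁) = 476 × 0.824 × ln(678/897) = -110 J/K.

ΔS = -110 J/K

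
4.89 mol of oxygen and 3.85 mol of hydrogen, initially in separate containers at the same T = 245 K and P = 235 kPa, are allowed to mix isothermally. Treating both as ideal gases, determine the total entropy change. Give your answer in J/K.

Mole fractions: x_A = 4.89/8.74 = 0.559, x_B = 0.441.
ΔS_mix = −R(n_A ln x_A + n_B ln x_B) = −8.314 × (4.89 ln 0.559 + 3.85 ln 0.441) = 49.9 J/K.

ΔS_mix = 49.9 J/K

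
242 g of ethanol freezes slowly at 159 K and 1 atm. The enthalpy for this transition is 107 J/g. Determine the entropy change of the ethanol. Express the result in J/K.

Heat released by the substance: Q = −mL = −242 × 107 = −25894 J.
At constant T, ΔS = Q_rev/T = −25894 / 159 = -163 J/K.

ΔS = -163 J/K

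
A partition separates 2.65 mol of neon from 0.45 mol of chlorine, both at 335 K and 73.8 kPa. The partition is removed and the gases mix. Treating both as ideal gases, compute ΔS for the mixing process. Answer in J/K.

ΔS_mix = 10.7 J/K

Mole fractions: x_A = 2.65/3.1 = 0.855, x_B = 0.145.
ΔS_mix = −R(n_A ln x_A + n_B ln x_B) = −8.314 × (2.65 ln 0.855 + 0.45 ln 0.145) = 10.7 J/K.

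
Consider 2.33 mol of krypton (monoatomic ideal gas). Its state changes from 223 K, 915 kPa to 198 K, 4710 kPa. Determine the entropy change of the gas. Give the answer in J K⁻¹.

ΔS = -37.5 J/K

ΔS = nC_p ln(T₂/T₁) − nR ln(P₂/P₁), with C_p = 5R/2 = 20.79 J mol⁻¹ K⁻¹ for a monoatomic ideal gas.
ΔS = 2.33 × [20.79 × ln(198/223) − 8.314 × ln(4710/915)] = -37.5 J/K.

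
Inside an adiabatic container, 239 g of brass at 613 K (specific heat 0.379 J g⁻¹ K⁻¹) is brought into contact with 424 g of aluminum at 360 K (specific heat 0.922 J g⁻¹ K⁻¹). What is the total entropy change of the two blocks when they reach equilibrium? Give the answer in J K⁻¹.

ΔS_total = 11.6 J/K

Energy balance: T_f = (m₁c₁T₁ + m₂c₂T₂)/(m₁c₁ + m₂c₂) = 407.59 K.
ΔS₁ = m₁c₁ ln(T_f/T₁) = 90.581 × ln(407.59/613) = -36.97 J/K.
ΔS₂ = m₂c₂ ln(T_f/T₂) = 390.928 × ln(407.59/360) = 48.54 J/K.
ΔS_total = -36.97 + 48.54 = 11.6 J/K.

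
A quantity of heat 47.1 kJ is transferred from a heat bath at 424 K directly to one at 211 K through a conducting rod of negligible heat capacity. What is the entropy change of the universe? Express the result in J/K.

ΔS_total = 112 J/K

ΔS_hot = −Q/T_H = −47100/424 = -111.1 J/K and ΔS_cold = +Q/T_C = 47100/211 = 223.2 J/K.
ΔS_total = -111.1 + 223.2 = 112 J/K, positive as the second law requires.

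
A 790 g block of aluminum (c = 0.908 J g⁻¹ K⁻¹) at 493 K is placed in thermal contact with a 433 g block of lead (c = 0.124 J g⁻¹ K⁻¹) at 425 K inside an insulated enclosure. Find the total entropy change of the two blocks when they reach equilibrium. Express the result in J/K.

ΔS_total = 0.527 J/K

Energy balance: T_f = (m₁c₁T₁ + m₂c₂T₂)/(m₁c₁ + m₂c₂) = 488.26 K.
ΔS₁ = m₁c₁ ln(T_f/T₁) = 717.32 × ln(488.26/493) = -6.9234 J/K.
ΔS₂ = m₂c₂ ln(T_f/T₂) = 53.692 × ln(488.26/425) = 7.4507 J/K.
ΔS_total = -6.9234 + 7.4507 = 0.527 J/K.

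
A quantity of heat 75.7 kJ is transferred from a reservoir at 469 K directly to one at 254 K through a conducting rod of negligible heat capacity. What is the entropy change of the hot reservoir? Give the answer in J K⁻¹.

The hot reservoir loses heat Q, so ΔS_hot = −Q/T_H = −75700/469 = -161 J/K.

ΔS_hot = -161 J/K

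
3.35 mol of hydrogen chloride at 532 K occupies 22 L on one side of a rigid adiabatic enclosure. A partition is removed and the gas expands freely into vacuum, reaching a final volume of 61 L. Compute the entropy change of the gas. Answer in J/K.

ΔS_gas = 28.4 J/K

For an ideal gas in free expansion Q = 0 and W = 0, so T is unchanged.
Entropy is a state function; using a reversible isothermal path, ΔS_gas = nR ln(V₂/V₁) = 3.35 × 8.314 × ln(61/22) = 28.4 J/K.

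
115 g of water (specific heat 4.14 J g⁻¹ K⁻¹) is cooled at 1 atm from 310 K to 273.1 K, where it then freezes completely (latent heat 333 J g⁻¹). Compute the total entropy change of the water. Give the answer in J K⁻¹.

ΔS = -201 J/K

Cooling step: ΔS₁ = m c ln(T_tr/T_i) = 115 × 4.14 × ln(273.1/310) = -60.34 J/K.
Phase change: ΔS₂ = −mL/T_tr = −115 × 333 / 273.1 = -140.2 J/K.
ΔS_total = (-60.34) + (-140.2) = -201 J/K.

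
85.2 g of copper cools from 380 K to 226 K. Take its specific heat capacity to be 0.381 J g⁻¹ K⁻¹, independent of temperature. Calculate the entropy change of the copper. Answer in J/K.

ΔS = -16.9 J/K

ΔS = ∫dQ_rev/T = m c ln(T₂/T₁) = 85.2 × 0.381 × ln(226/380) = -16.9 J/K.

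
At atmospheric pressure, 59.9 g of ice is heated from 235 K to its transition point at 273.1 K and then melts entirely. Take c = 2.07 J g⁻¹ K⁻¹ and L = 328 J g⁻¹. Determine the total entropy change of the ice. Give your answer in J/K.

ΔS = 90.6 J/K

Warming step: ΔS₁ = m c ln(T_tr/T_i) = 59.9 × 2.07 × ln(273.1/235) = 18.63 J/K.
Phase change: ΔS₂ = +mL/T_tr = 59.9 × 328 / 273.1 = 71.94 J/K.
ΔS_total = (18.63) + (71.94) = 90.6 J/K.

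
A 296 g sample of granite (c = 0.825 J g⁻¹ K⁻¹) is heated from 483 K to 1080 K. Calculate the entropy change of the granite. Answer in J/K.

ΔS = ∫dQ_rev/T = m c ln(T₂/T₁) = 296 × 0.825 × ln(1080/483) = 197 J/K.

ΔS = 197 J/K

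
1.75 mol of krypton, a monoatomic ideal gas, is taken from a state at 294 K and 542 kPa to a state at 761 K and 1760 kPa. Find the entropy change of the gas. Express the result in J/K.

ΔS = nC_p ln(T₂/T₁) − nR ln(P₂/P₁), with C_p = 5R/2 = 20.79 J mol⁻¹ K⁻¹ for a monoatomic ideal gas.
ΔS = 1.75 × [20.79 × ln(761/294) − 8.314 × ln(1760/542)] = 17.5 J/K.

ΔS = 17.5 J/K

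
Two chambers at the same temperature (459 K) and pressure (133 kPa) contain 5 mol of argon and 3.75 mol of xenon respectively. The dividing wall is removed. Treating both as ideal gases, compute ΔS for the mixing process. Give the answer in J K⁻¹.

Mole fractions: x_A = 5/8.75 = 0.571, x_B = 0.429.
ΔS_mix = −R(n_A ln x_A + n_B ln x_B) = −8.314 × (5 ln 0.571 + 3.75 ln 0.429) = 49.7 J/K.

ΔS_mix = 49.7 J/K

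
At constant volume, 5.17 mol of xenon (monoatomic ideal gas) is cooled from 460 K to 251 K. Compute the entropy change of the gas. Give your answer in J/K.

At constant volume, ΔS = nC_V ln(T₂/T₁) with C_V = 3R/2 = 12.47 J mol⁻¹ K⁻¹.
ΔS = 5.17 × 12.47 × ln(251/460) = -39.1 J/K.

ΔS = -39.1 J/K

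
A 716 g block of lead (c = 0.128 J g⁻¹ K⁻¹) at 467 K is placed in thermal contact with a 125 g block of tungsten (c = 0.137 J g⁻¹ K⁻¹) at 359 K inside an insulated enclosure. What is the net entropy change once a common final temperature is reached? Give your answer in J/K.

ΔS_total = 0.47 J/K

Energy balance: T_f = (m₁c₁T₁ + m₂c₂T₂)/(m₁c₁ + m₂c₂) = 450 K.
ΔS₁ = m₁c₁ ln(T_f/T₁) = 91.648 × ln(450/467) = -3.399 J/K.
ΔS₂ = m₂c₂ ln(T_f/T₂) = 17.125 × ln(450/359) = 3.869 J/K.
ΔS_total = -3.399 + 3.869 = 0.47 J/K.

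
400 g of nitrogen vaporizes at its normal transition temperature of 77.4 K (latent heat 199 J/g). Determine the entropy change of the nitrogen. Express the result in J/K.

Heat absorbed by the substance: Q = mL = 400 × 199 = 79600 J.
At constant T, ΔS = Q_rev/T = 79600 / 77.4 = 1030 J/K.

ΔS = 1030 J/K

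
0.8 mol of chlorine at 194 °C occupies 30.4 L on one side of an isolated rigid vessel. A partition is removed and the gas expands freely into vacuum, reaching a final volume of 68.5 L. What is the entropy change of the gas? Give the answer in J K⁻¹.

ΔS_gas = 5.4 J/K

For an ideal gas in free expansion Q = 0 and W = 0, so T is unchanged.
Entropy is a state function; using a reversible isothermal path, ΔS_gas = nR ln(V₂/V₁) = 0.8 × 8.314 × ln(68.5/30.4) = 5.4 J/K.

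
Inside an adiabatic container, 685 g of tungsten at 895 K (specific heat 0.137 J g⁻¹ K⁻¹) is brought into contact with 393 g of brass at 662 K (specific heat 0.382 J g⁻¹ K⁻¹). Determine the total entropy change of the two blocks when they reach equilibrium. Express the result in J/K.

ΔS_total = 2.68 J/K

Energy balance: T_f = (m₁c₁T₁ + m₂c₂T₂)/(m₁c₁ + m₂c₂) = 751.62 K.
ΔS₁ = m₁c₁ ln(T_f/T₁) = 93.845 × ln(751.62/895) = -16.38 J/K.
ΔS₂ = m₂c₂ ln(T_f/T₂) = 150.126 × ln(751.62/662) = 19.06 J/K.
ΔS_total = -16.38 + 19.06 = 2.68 J/K.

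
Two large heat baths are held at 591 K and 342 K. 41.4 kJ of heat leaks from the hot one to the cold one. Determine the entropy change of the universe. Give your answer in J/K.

ΔS_total = 51 J/K

ΔS_hot = −Q/T_H = −41400/591 = -70.05 J/K and ΔS_cold = +Q/T_C = 41400/342 = 121.1 J/K.
ΔS_total = -70.05 + 121.1 = 51 J/K, positive as the second law requires.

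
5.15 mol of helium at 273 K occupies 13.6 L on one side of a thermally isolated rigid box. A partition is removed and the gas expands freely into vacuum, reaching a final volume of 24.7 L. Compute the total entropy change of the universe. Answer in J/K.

For an ideal gas in free expansion Q = 0 and W = 0, so T is unchanged.
Entropy is a state function; using a reversible isothermal path, ΔS_gas = nR ln(V₂/V₁) = 5.15 × 8.314 × ln(24.7/13.6) = 25.6 J/K.
The insulated surroundings exchange no heat, so ΔS_surr = 0 and ΔS_universe = ΔS_gas.

ΔS_universe = 25.6 J/K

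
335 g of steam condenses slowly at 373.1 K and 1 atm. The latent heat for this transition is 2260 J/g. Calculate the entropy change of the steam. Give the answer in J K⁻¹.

Heat released by the substance: Q = −mL = −335 × 2260 = −757100 J.
At constant T, ΔS = Q_rev/T = −757100 / 373.1 = -2030 J/K.

ΔS = -2030 J/K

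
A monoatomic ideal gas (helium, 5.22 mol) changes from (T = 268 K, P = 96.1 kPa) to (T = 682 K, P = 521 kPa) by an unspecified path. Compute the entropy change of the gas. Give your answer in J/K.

ΔS = nC_p ln(T₂/T₁) − nR ln(P₂/P₁), with C_p = 5R/2 = 20.79 J mol⁻¹ K⁻¹ for a monoatomic ideal gas.
ΔS = 5.22 × [20.79 × ln(682/268) − 8.314 × ln(521/96.1)] = 28 J/K.

ΔS = 28 J/K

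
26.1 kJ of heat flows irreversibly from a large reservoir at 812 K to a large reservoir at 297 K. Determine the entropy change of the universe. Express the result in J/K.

ΔS_hot = −Q/T_H = −26100/812 = -32.14 J/K and ΔS_cold = +Q/T_C = 26100/297 = 87.88 J/K.
ΔS_total = -32.14 + 87.88 = 55.7 J/K, positive as the second law requires.

ΔS_total = 55.7 J/K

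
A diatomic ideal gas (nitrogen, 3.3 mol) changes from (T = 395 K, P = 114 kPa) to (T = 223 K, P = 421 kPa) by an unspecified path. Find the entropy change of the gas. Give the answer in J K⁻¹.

ΔS = -90.7 J/K

ΔS = nC_p ln(T₂/T₁) − nR ln(P₂/P₁), with C_p = 7R/2 = 29.1 J mol⁻¹ K⁻¹ for a diatomic ideal gas.
ΔS = 3.3 × [29.1 × ln(223/395) − 8.314 × ln(421/114)] = -90.7 J/K.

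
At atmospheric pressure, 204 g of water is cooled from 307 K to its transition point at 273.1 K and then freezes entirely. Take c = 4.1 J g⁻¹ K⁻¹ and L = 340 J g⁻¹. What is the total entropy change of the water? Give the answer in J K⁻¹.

ΔS = -352 J/K

Cooling step: ΔS₁ = m c ln(T_tr/T_i) = 204 × 4.1 × ln(273.1/307) = -97.87 J/K.
Phase change: ΔS₂ = −mL/T_tr = −204 × 340 / 273.1 = -254 J/K.
ΔS_total = (-97.87) + (-254) = -352 J/K.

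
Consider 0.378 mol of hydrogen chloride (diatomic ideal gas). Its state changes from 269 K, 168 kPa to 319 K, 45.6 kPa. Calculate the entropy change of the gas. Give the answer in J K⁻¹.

ΔS = 5.97 J/K

ΔS = nC_p ln(T₂/T₁) − nR ln(P₂/P₁), with C_p = 7R/2 = 29.1 J mol⁻¹ K⁻¹ for a diatomic ideal gas.
ΔS = 0.378 × [29.1 × ln(319/269) − 8.314 × ln(45.6/168)] = 5.97 J/K.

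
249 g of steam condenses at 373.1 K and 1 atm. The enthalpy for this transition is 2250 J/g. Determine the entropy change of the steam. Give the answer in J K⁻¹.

Heat released by the substance: Q = −mL = −249 × 2250 = −560250 J.
At constant T, ΔS = Q_rev/T = −560250 / 373.1 = -1500 J/K.

ΔS = -1500 J/K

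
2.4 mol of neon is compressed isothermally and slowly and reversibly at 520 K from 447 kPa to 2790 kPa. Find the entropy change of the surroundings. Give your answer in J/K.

For an isothermal ideal gas ΔS_gas = nR ln(P₁/P₂) = 2.4 × 8.314 × ln(447/2790) = -36.5 J/K.
The process is reversible, so ΔS_surr = −ΔS_gas = 36.5 J/K and ΔS_universe = 0.

ΔS_surr = 36.5 J/K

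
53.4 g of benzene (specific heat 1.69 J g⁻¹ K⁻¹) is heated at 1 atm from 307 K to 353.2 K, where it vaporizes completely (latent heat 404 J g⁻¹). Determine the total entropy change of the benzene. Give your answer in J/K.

Warming step: ΔS₁ = m c ln(T_tr/T_i) = 53.4 × 1.69 × ln(353.2/307) = 12.65 J/K.
Phase change: ΔS₂ = +mL/T_tr = 53.4 × 404 / 353.2 = 61.08 J/K.
ΔS_total = (12.65) + (61.08) = 73.7 J/K.

ΔS = 73.7 J/K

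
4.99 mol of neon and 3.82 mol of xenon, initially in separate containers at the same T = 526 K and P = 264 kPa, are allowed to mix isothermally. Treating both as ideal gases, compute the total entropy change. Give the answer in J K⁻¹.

Mole fractions: x_A = 4.99/8.81 = 0.566, x_B = 0.434.
ΔS_mix = −R(n_A ln x_A + n_B ln x_B) = −8.314 × (4.99 ln 0.566 + 3.82 ln 0.434) = 50.1 J/K.

ΔS_mix = 50.1 J/K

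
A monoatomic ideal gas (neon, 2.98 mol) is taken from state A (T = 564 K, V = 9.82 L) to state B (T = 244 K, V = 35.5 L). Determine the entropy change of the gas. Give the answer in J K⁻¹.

ΔS = 0.701 J/K

Entropy is a state function: ΔS = nC_V ln(T₂/T₁) + nR ln(V₂/V₁), with C_V = 3R/2 = 12.47 J mol⁻¹ K⁻¹ for a monoatomic ideal gas.
ΔS = 2.98 × [12.47 × ln(244/564) + 8.314 × ln(35.5/9.82)] = 0.701 J/K.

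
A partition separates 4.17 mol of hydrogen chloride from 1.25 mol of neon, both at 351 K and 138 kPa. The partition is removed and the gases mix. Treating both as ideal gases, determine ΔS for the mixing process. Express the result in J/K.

Mole fractions: x_A = 4.17/5.42 = 0.769, x_B = 0.231.
ΔS_mix = −R(n_A ln x_A + n_B ln x_B) = −8.314 × (4.17 ln 0.769 + 1.25 ln 0.231) = 24.3 J/K.

ΔS_mix = 24.3 J/K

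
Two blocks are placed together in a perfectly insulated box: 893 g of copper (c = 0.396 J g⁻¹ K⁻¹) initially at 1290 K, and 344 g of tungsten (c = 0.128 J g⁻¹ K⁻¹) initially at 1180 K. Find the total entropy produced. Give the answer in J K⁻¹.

Energy balance: T_f = (m₁c₁T₁ + m₂c₂T₂)/(m₁c₁ + m₂c₂) = 1277.8 K.
ΔS₁ = m₁c₁ ln(T_f/T₁) = 353.628 × ln(1277.8/1290) = -3.355 J/K.
ΔS₂ = m₂c₂ ln(T_f/T₂) = 44.032 × ln(1277.8/1180) = 3.507 J/K.
ΔS_total = -3.355 + 3.507 = 0.152 J/K.

ΔS_total = 0.152 J/K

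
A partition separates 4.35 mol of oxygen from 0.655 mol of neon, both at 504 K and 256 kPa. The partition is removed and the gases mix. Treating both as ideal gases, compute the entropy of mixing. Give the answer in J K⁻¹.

ΔS_mix = 16.1 J/K

Mole fractions: x_A = 4.35/5 = 0.869, x_B = 0.131.
ΔS_mix = −R(n_A ln x_A + n_B ln x_B) = −8.314 × (4.35 ln 0.869 + 0.655 ln 0.131) = 16.1 J/K.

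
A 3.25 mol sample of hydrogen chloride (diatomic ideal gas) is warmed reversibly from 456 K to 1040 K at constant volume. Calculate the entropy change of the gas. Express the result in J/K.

At constant volume, ΔS = nC_V ln(T₂/T₁) with C_V = 5R/2 = 20.79 J mol⁻¹ K⁻¹.
ΔS = 3.25 × 20.79 × ln(1040/456) = 55.7 J/K.

ΔS = 55.7 J/K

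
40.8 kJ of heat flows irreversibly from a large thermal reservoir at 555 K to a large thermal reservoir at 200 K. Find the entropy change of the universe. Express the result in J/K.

ΔS_hot = −Q/T_H = −40800/555 = -73.51 J/K and ΔS_cold = +Q/T_C = 40800/200 = 204 J/K.
ΔS_total = -73.51 + 204 = 130 J/K, positive as the second law requires.

ΔS_total = 130 J/K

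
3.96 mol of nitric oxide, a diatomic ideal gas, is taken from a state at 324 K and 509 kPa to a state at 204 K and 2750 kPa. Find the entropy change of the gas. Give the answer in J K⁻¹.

ΔS = -109 J/K

ΔS = nC_p ln(T₂/T₁) − nR ln(P₂/P₁), with C_p = 7R/2 = 29.1 J mol⁻¹ K⁻¹ for a diatomic ideal gas.
ΔS = 3.96 × [29.1 × ln(204/324) − 8.314 × ln(2750/509)] = -109 J/K.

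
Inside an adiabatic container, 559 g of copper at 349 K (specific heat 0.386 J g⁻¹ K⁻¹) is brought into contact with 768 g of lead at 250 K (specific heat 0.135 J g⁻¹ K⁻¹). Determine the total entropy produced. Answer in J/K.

Energy balance: T_f = (m₁c₁T₁ + m₂c₂T₂)/(m₁c₁ + m₂c₂) = 316.87 K.
ΔS₁ = m₁c₁ ln(T_f/T₁) = 215.774 × ln(316.87/349) = -20.84 J/K.
ΔS₂ = m₂c₂ ln(T_f/T₂) = 103.68 × ln(316.87/250) = 24.575 J/K.
ΔS_total = -20.84 + 24.575 = 3.73 J/K.

ΔS_total = 3.73 J/K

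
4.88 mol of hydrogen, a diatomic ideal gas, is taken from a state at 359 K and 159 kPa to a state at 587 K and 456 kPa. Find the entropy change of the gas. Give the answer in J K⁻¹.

ΔS = 27.1 J/K

ΔS = nC_p ln(T₂/T₁) − nR ln(P₂/P₁), with C_p = 7R/2 = 29.1 J mol⁻¹ K⁻¹ for a diatomic ideal gas.
ΔS = 4.88 × [29.1 × ln(587/359) − 8.314 × ln(456/159)] = 27.1 J/K.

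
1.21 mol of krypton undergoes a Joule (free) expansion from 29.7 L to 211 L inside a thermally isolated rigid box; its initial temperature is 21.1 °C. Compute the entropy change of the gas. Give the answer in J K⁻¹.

ΔS_gas = 19.7 J/K

For an ideal gas in free expansion Q = 0 and W = 0, so T is unchanged.
Entropy is a state function; using a reversible isothermal path, ΔS_gas = nR ln(V₂/V₁) = 1.21 × 8.314 × ln(211/29.7) = 19.7 J/K.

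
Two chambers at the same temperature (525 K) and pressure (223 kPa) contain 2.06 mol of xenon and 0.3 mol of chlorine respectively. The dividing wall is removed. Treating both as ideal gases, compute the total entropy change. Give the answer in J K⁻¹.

ΔS_mix = 7.47 J/K

Mole fractions: x_A = 2.06/2.36 = 0.873, x_B = 0.127.
ΔS_mix = −R(n_A ln x_A + n_B ln x_B) = −8.314 × (2.06 ln 0.873 + 0.3 ln 0.127) = 7.47 J/K.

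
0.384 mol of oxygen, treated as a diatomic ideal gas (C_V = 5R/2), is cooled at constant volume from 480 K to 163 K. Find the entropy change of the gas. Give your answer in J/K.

ΔS = -8.62 J/K

At constant volume, ΔS = nC_V ln(T₂/T₁) with C_V = 5R/2 = 20.79 J mol⁻¹ K⁻¹.
ΔS = 0.384 × 20.79 × ln(163/480) = -8.62 J/K.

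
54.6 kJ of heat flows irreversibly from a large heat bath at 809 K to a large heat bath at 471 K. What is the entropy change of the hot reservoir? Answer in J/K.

The hot reservoir loses heat Q, so ΔS_hot = −Q/T_H = −54600/809 = -67.5 J/K.

ΔS_hot = -67.5 J/K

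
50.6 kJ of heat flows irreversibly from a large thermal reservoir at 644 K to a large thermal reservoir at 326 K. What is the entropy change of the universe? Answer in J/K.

ΔS_hot = −Q/T_H = −50600/644 = -78.57 J/K and ΔS_cold = +Q/T_C = 50600/326 = 155.2 J/K.
ΔS_total = -78.57 + 155.2 = 76.6 J/K, positive as the second law requires.

ΔS_total = 76.6 J/K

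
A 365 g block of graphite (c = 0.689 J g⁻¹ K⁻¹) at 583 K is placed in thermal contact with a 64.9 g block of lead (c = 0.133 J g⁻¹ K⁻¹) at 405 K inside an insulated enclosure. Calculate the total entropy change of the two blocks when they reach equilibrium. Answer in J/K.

Energy balance: T_f = (m₁c₁T₁ + m₂c₂T₂)/(m₁c₁ + m₂c₂) = 577.09 K.
ΔS₁ = m₁c₁ ln(T_f/T₁) = 251.485 × ln(577.09/583) = -2.561 J/K.
ΔS₂ = m₂c₂ ln(T_f/T₂) = 8.6317 × ln(577.09/405) = 3.057 J/K.
ΔS_total = -2.561 + 3.057 = 0.496 J/K.

ΔS_total = 0.496 J/K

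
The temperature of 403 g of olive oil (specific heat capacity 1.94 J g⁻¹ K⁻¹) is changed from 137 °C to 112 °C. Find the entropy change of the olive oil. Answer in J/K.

In kelvin: T₁ = 410.15 K, T₂ = 385.15 K. ΔS = ∫dQ_rev/T = m c ln(T₂/T₁) = 403 × 1.94 × ln(385.15/410.15) = -49.2 J/K.

ΔS = -49.2 J/K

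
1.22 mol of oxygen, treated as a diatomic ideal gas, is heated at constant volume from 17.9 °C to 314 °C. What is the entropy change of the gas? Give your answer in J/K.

ΔS = 17.8 J/K

In kelvin: T₁ = 291.05 K, T₂ = 587.15 K. At constant volume, ΔS = nC_V ln(T₂/T₁) with C_V = 5R/2 = 20.79 J mol⁻¹ K⁻¹.
ΔS = 1.22 × 20.79 × ln(587.15/291.05) = 17.8 J/K.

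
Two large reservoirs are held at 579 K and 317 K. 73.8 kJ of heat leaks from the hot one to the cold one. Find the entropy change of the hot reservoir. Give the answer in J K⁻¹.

ΔS_hot = -127 J/K

The hot reservoir loses heat Q, so ΔS_hot = −Q/T_H = −73800/579 = -127 J/K.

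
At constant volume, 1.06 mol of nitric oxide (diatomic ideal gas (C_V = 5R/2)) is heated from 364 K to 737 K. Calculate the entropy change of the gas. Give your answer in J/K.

ΔS = 15.5 J/K

At constant volume, ΔS = nC_V ln(T₂/T₁) with C_V = 5R/2 = 20.79 J mol⁻¹ K⁻¹.
ΔS = 1.06 × 20.79 × ln(737/364) = 15.5 J/K.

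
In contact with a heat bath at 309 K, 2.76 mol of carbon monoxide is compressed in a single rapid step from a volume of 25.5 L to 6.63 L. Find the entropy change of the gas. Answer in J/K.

ΔS_gas = -30.9 J/K

Entropy is a state function, so ΔS_gas depends only on the end states.
For an isothermal ideal gas ΔS_gas = nR ln(V₂/V₁) = 2.76 × 8.314 × ln(6.63/25.5) = -30.9 J/K.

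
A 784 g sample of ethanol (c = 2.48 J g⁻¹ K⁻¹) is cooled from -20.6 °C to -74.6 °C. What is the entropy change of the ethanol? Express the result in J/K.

ΔS = -468 J/K

In kelvin: T₁ = 252.55 K, T₂ = 198.55 K. ΔS = ∫dQ_rev/T = m c ln(T₂/T₁) = 784 × 2.48 × ln(198.55/252.55) = -468 J/K.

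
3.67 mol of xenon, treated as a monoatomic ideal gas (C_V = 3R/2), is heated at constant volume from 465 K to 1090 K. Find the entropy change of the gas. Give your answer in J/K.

ΔS = 39 J/K

At constant volume, ΔS = nC_V ln(T₂/T₁) with C_V = 3R/2 = 12.47 J mol⁻¹ K⁻¹.
ΔS = 3.67 × 12.47 × ln(1090/465) = 39 J/K.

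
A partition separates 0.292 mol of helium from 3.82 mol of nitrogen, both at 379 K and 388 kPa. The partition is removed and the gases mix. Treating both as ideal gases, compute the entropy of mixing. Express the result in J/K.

Mole fractions: x_A = 0.292/4.11 = 0.071, x_B = 0.929.
ΔS_mix = −R(n_A ln x_A + n_B ln x_B) = −8.314 × (0.292 ln 0.071 + 3.82 ln 0.929) = 8.76 J/K.

ΔS_mix = 8.76 J/K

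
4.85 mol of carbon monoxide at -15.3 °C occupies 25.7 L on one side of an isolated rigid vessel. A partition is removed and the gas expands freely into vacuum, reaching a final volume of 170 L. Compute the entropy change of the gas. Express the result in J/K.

ΔS_gas = 76.2 J/K

No heat is exchanged and no work is done, so the ideal-gas temperature stays constant.
Entropy is a state function; using a reversible isothermal path, ΔS_gas = nR ln(V₂/V₁) = 4.85 × 8.314 × ln(170/25.7) = 76.2 J/K.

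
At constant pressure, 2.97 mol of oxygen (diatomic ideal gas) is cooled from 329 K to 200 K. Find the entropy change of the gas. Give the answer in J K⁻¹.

At constant pressure, ΔS = nC_p ln(T₂/T₁) with C_p = 7R/2 = 29.1 J mol⁻¹ K⁻¹.
ΔS = 2.97 × 29.1 × ln(200/329) = -43 J/K.

ΔS = -43 J/K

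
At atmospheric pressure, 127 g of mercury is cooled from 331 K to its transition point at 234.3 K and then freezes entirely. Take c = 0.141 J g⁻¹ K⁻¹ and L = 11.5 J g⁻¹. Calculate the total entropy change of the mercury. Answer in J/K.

Cooling step: ΔS₁ = m c ln(T_tr/T_i) = 127 × 0.141 × ln(234.3/331) = -6.187 J/K.
Phase change: ΔS₂ = −mL/T_tr = −127 × 11.5 / 234.3 = -6.233 J/K.
ΔS_total = (-6.187) + (-6.233) = -12.4 J/K.

ΔS = -12.4 J/K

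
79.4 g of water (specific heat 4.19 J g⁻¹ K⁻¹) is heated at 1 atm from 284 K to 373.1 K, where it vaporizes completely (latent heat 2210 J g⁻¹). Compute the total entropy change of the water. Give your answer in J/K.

ΔS = 561 J/K

Warming step: ΔS₁ = m c ln(T_tr/T_i) = 79.4 × 4.19 × ln(373.1/284) = 90.78 J/K.
Phase change: ΔS₂ = +mL/T_tr = 79.4 × 2210 / 373.1 = 470.3 J/K.
ΔS_total = (90.78) + (470.3) = 561 J/K.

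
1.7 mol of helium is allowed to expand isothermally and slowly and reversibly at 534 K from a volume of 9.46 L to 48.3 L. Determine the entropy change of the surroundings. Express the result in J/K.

For an isothermal ideal gas ΔS_gas = nR ln(V₂/V₁) = 1.7 × 8.314 × ln(48.3/9.46) = 23 J/K.
The process is reversible, so ΔS_surr = −ΔS_gas = -23 J/K and ΔS_universe = 0.

ΔS_surr = -23 J/K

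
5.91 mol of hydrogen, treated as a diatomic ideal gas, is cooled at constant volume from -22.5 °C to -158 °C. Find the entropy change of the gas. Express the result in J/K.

In kelvin: T₁ = 250.65 K, T₂ = 115.15 K. At constant volume, ΔS = nC_V ln(T₂/T₁) with C_V = 5R/2 = 20.79 J mol⁻¹ K⁻¹.
ΔS = 5.91 × 20.79 × ln(115.15/250.65) = -95.5 J/K.

ΔS = -95.5 J/K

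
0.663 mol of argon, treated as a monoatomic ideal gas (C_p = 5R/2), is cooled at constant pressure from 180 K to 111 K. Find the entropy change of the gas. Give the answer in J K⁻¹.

At constant pressure, ΔS = nC_p ln(T₂/T₁) with C_p = 5R/2 = 20.79 J mol⁻¹ K⁻¹.
ΔS = 0.663 × 20.79 × ln(111/180) = -6.66 J/K.

ΔS = -6.66 J/K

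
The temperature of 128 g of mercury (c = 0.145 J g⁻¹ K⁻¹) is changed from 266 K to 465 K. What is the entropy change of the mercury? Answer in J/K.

ΔS = ∫dQ_rev/T = m c ln(T₂/T₁) = 128 × 0.145 × ln(465/266) = 10.4 J/K.

ΔS = 10.4 J/K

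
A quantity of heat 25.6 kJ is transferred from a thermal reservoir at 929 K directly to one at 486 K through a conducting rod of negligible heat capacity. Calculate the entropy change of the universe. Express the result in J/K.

ΔS_total = 25.1 J/K

ΔS_hot = −Q/T_H = −25600/929 = -27.56 J/K and ΔS_cold = +Q/T_C = 25600/486 = 52.67 J/K.
ΔS_total = -27.56 + 52.67 = 25.1 J/K, positive as the second law requires.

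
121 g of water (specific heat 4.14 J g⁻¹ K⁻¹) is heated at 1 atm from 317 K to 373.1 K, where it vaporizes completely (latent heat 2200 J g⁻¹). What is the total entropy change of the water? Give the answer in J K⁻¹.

Warming step: ΔS₁ = m c ln(T_tr/T_i) = 121 × 4.14 × ln(373.1/317) = 81.63 J/K.
Phase change: ΔS₂ = +mL/T_tr = 121 × 2200 / 373.1 = 713.5 J/K.
ΔS_total = (81.63) + (713.5) = 795 J/K.

ΔS = 795 J/K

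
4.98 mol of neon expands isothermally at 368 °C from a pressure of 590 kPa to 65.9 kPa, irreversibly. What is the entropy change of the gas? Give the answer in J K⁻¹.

Entropy is a state function, so ΔS_gas depends only on the end states.
For an isothermal ideal gas ΔS_gas = nR ln(P₁/P₂) = 4.98 × 8.314 × ln(590/65.9) = 90.8 J/K.

ΔS_gas = 90.8 J/K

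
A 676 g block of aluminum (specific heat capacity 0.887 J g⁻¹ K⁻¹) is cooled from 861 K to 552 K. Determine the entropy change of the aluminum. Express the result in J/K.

ΔS = -267 J/K

ΔS = ∫dQ_rev/T = m c ln(T₂/T₁) = 676 × 0.887 × ln(552/861) = -267 J/K.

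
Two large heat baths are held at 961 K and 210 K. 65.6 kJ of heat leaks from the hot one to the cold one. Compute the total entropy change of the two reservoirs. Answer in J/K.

ΔS_total = 244 J/K

ΔS_hot = −Q/T_H = −65600/961 = -68.26 J/K and ΔS_cold = +Q/T_C = 65600/210 = 312.4 J/K.
ΔS_total = -68.26 + 312.4 = 244 J/K, positive as the second law requires.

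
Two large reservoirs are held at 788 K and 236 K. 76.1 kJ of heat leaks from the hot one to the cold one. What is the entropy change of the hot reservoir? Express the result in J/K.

The hot reservoir loses heat Q, so ΔS_hot = −Q/T_H = −76100/788 = -96.6 J/K.

ΔS_hot = -96.6 J/K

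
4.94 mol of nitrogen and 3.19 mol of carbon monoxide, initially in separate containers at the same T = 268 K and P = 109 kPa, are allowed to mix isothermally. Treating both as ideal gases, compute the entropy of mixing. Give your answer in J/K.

ΔS_mix = 45.3 J/K

Mole fractions: x_A = 4.94/8.13 = 0.608, x_B = 0.392.
ΔS_mix = −R(n_A ln x_A + n_B ln x_B) = −8.314 × (4.94 ln 0.608 + 3.19 ln 0.392) = 45.3 J/K.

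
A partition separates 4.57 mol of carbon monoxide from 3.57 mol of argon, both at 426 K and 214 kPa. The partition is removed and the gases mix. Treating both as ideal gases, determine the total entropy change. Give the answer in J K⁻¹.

ΔS_mix = 46.4 J/K

Mole fractions: x_A = 4.57/8.14 = 0.561, x_B = 0.439.
ΔS_mix = −R(n_A ln x_A + n_B ln x_B) = −8.314 × (4.57 ln 0.561 + 3.57 ln 0.439) = 46.4 J/K.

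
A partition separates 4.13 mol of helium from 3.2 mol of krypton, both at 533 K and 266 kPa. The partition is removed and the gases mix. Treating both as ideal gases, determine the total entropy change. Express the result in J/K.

Mole fractions: x_A = 4.13/7.33 = 0.563, x_B = 0.437.
ΔS_mix = −R(n_A ln x_A + n_B ln x_B) = −8.314 × (4.13 ln 0.563 + 3.2 ln 0.437) = 41.7 J/K.

ΔS_mix = 41.7 J/K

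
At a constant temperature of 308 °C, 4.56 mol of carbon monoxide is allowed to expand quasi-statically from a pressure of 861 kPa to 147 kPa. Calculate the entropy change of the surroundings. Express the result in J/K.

ΔS_surr = -67 J/K

For an isothermal ideal gas ΔS_gas = nR ln(P₁/P₂) = 4.56 × 8.314 × ln(861/147) = 67 J/K.
The process is reversible, so ΔS_surr = −ΔS_gas = -67 J/K and ΔS_universe = 0.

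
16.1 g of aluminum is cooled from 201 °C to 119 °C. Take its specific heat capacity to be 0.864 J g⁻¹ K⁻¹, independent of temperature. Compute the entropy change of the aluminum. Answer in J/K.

In kelvin: T₁ = 474.15 K, T₂ = 392.15 K. ΔS = ∫dQ_rev/T = m c ln(T₂/T₁) = 16.1 × 0.864 × ln(392.15/474.15) = -2.64 J/K.

ΔS = -2.64 J/K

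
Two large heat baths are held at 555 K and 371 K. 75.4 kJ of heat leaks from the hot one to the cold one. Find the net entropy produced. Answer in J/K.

ΔS_total = 67.4 J/K

ΔS_hot = −Q/T_H = −75400/555 = -135.86 J/K and ΔS_cold = +Q/T_C = 75400/371 = 203.23 J/K.
ΔS_total = -135.86 + 203.23 = 67.4 J/K, positive as the second law requires.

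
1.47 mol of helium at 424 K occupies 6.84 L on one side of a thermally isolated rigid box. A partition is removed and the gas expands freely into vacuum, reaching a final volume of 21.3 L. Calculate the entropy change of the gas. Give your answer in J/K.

For an ideal gas in free expansion Q = 0 and W = 0, so T is unchanged.
Entropy is a state function; using a reversible isothermal path, ΔS_gas = nR ln(V₂/V₁) = 1.47 × 8.314 × ln(21.3/6.84) = 13.9 J/K.

ΔS_gas = 13.9 J/K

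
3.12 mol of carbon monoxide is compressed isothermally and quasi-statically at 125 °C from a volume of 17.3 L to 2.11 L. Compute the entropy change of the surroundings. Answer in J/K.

ΔS_surr = 54.6 J/K

For an isothermal ideal gas ΔS_gas = nR ln(V₂/V₁) = 3.12 × 8.314 × ln(2.11/17.3) = -54.6 J/K.
The process is reversible, so ΔS_surr = −ΔS_gas = 54.6 J/K and ΔS_universe = 0.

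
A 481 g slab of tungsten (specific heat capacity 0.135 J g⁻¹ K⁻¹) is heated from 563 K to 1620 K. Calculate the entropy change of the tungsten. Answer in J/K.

ΔS = 68.6 J/K

ΔS = ∫dQ_rev/T = m c ln(T₂/T₁) = 481 × 0.135 × ln(1620/563) = 68.6 J/K.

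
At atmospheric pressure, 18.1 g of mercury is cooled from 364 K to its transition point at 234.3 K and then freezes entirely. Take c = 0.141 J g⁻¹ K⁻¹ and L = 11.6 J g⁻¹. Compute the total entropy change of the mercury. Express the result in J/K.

Cooling step: ΔS₁ = m c ln(T_tr/T_i) = 18.1 × 0.141 × ln(234.3/364) = -1.124 J/K.
Phase change: ΔS₂ = −mL/T_tr = −18.1 × 11.6 / 234.3 = -0.8961 J/K.
ΔS_total = (-1.124) + (-0.8961) = -2.02 J/K.

ΔS = -2.02 J/K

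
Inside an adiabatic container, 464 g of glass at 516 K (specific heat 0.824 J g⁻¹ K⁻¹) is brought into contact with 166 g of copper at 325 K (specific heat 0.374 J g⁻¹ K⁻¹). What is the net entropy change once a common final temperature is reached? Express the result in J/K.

ΔS_total = 5.1 J/K

Energy balance: T_f = (m₁c₁T₁ + m₂c₂T₂)/(m₁c₁ + m₂c₂) = 489.32 K.
ΔS₁ = m₁c₁ ln(T_f/T₁) = 382.336 × ln(489.32/516) = -20.3 J/K.
ΔS₂ = m₂c₂ ln(T_f/T₂) = 62.084 × ln(489.32/325) = 25.4 J/K.
ΔS_total = -20.3 + 25.4 = 5.1 J/K.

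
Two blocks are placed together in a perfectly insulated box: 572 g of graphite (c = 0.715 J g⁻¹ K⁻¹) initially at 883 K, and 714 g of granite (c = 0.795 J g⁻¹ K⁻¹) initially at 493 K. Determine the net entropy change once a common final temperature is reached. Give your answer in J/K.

Energy balance: T_f = (m₁c₁T₁ + m₂c₂T₂)/(m₁c₁ + m₂c₂) = 656.32 K.
ΔS₁ = m₁c₁ ln(T_f/T₁) = 408.98 × ln(656.32/883) = -121.3 J/K.
ΔS₂ = m₂c₂ ln(T_f/T₂) = 567.63 × ln(656.32/493) = 162.4 J/K.
ΔS_total = -121.3 + 162.4 = 41.1 J/K.

ΔS_total = 41.1 J/K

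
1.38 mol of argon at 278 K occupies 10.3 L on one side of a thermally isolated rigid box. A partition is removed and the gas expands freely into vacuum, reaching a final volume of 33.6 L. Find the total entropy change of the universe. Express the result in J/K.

ΔS_universe = 13.6 J/K

No heat is exchanged and no work is done, so the ideal-gas temperature stays constant.
Entropy is a state function; using a reversible isothermal path, ΔS_gas = nR ln(V₂/V₁) = 1.38 × 8.314 × ln(33.6/10.3) = 13.6 J/K.
The insulated surroundings exchange no heat, so ΔS_surr = 0 and ΔS_universe = ΔS_gas.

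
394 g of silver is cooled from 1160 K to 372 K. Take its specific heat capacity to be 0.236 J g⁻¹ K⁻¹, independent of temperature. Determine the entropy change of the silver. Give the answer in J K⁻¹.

ΔS = -106 J/K

ΔS = ∫dQ_rev/T = m c ln(T₂/T₁) = 394 × 0.236 × ln(372/1160) = -106 J/K.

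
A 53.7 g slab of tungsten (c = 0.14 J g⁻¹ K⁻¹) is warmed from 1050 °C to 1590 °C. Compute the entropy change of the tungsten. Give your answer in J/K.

ΔS = 2.57 J/K

In kelvin: T₁ = 1323.15 K, T₂ = 1863.15 K. ΔS = ∫dQ_rev/T = m c ln(T₂/T₁) = 53.7 × 0.14 × ln(1863.15/1323.15) = 2.57 J/K.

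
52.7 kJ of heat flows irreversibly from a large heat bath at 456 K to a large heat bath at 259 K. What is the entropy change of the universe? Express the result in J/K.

ΔS_hot = −Q/T_H = −52700/456 = -115.6 J/K and ΔS_cold = +Q/T_C = 52700/259 = 203.5 J/K.
ΔS_total = -115.6 + 203.5 = 87.9 J/K, positive as the second law requires.

ΔS_total = 87.9 J/K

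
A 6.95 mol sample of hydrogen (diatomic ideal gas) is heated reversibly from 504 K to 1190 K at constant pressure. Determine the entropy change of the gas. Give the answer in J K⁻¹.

ΔS = 174 J/K

At constant pressure, ΔS = nC_p ln(T₂/T₁) with C_p = 7R/2 = 29.1 J mol⁻¹ K⁻¹.
ΔS = 6.95 × 29.1 × ln(1190/504) = 174 J/K.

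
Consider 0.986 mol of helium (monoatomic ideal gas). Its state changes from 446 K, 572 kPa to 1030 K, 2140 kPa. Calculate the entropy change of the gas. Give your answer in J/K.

ΔS = 6.34 J/K

ΔS = nC_p ln(T₂/T₁) − nR ln(P₂/P₁), with C_p = 5R/2 = 20.79 J mol⁻¹ K⁻¹ for a monoatomic ideal gas.
ΔS = 0.986 × [20.79 × ln(1030/446) − 8.314 × ln(2140/572)] = 6.34 J/K.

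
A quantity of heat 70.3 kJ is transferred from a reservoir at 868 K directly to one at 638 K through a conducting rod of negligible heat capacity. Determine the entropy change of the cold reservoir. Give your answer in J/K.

The cold reservoir gains heat Q, so ΔS_cold = +Q/T_C = 70300/638 = 110 J/K.

ΔS_cold = 110 J/K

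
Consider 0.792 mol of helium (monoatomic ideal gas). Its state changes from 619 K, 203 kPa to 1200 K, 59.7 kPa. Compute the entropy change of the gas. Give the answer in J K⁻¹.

ΔS = nC_p ln(T₂/T₁) − nR ln(P₂/P₁), with C_p = 5R/2 = 20.79 J mol⁻¹ K⁻¹ for a monoatomic ideal gas.
ΔS = 0.792 × [20.79 × ln(1200/619) − 8.314 × ln(59.7/203)] = 19 J/K.

ΔS = 19 J/K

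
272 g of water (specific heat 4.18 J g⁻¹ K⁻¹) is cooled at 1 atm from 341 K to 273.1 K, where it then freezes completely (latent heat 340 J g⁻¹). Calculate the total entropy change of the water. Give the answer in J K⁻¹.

ΔS = -591 J/K

Cooling step: ΔS₁ = m c ln(T_tr/T_i) = 272 × 4.18 × ln(273.1/341) = -252.5 J/K.
Phase change: ΔS₂ = −mL/T_tr = −272 × 340 / 273.1 = -338.6 J/K.
ΔS_total = (-252.5) + (-338.6) = -591 J/K.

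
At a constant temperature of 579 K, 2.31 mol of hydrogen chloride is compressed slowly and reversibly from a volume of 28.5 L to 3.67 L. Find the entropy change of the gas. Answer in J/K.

For an isothermal ideal gas ΔS_gas = nR ln(V₂/V₁) = 2.31 × 8.314 × ln(3.67/28.5) = -39.4 J/K.

ΔS_gas = -39.4 J/K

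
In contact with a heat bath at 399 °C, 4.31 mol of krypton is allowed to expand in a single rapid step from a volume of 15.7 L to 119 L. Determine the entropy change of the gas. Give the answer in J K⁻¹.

Entropy is a state function, so ΔS_gas depends only on the end states.
For an isothermal ideal gas ΔS_gas = nR ln(V₂/V₁) = 4.31 × 8.314 × ln(119/15.7) = 72.6 J/K.

ΔS_gas = 72.6 J/K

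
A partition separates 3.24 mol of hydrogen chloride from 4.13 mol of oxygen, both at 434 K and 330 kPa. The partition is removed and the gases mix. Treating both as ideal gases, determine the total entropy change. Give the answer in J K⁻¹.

ΔS_mix = 42 J/K

Mole fractions: x_A = 3.24/7.37 = 0.44, x_B = 0.56.
ΔS_mix = −R(n_A ln x_A + n_B ln x_B) = −8.314 × (3.24 ln 0.44 + 4.13 ln 0.56) = 42 J/K.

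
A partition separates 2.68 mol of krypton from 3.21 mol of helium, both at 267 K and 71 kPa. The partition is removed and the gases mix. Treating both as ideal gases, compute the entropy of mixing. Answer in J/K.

ΔS_mix = 33.7 J/K

Mole fractions: x_A = 2.68/5.89 = 0.455, x_B = 0.545.
ΔS_mix = −R(n_A ln x_A + n_B ln x_B) = −8.314 × (2.68 ln 0.455 + 3.21 ln 0.545) = 33.7 J/K.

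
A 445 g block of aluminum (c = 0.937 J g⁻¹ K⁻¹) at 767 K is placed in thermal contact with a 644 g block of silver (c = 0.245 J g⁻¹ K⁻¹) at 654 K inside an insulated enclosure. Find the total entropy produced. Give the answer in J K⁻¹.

ΔS_total = 1.42 J/K

Energy balance: T_f = (m₁c₁T₁ + m₂c₂T₂)/(m₁c₁ + m₂c₂) = 735.98 K.
ΔS₁ = m₁c₁ ln(T_f/T₁) = 416.965 × ln(735.98/767) = -17.21 J/K.
ΔS₂ = m₂c₂ ln(T_f/T₂) = 157.78 × ln(735.98/654) = 18.63 J/K.
ΔS_total = -17.21 + 18.63 = 1.42 J/K.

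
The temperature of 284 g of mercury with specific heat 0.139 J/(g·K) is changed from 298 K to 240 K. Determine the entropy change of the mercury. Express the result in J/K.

ΔS = ∫dQ_rev/T = m c ln(T₂/T₁) = 284 × 0.139 × ln(240/298) = -8.54 J/K.

ΔS = -8.54 J/K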